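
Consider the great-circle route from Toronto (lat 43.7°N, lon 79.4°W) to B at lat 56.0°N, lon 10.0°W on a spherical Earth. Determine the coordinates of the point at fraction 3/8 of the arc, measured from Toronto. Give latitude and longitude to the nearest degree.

≈ lat 53°N, lon 59°W

From cos δ = sin φ₁ sin φ₂ + cos φ₁ cos φ₂ cos Δλ, the central angle is δ ≈ 0.774 rad (44.4°).
Interpolate at f = 3/8 with slerp weights a = sin((1−f)δ)/sin δ ≈ 0.665, b = sin(fδ)/sin δ ≈ 0.409.
p = a·p₁ + b·p₂ ≈ (0.314, -0.513, 0.799); φ = arcsin(p_z) ≈ 53.05°, λ = atan2(p_y, p_x) ≈ -58.51°.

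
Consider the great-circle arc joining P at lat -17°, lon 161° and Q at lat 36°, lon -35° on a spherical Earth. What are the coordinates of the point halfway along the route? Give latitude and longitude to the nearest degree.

≈ lat 46°, lon -148°

The haversine formula gives a central angle δ ≈ 2.728 rad (156.3°) between the endpoints.
Interpolate at f = 1/2 with slerp weights a = sin((1−f)δ)/sin δ ≈ 2.433, b = sin(fδ)/sin δ ≈ 2.433.
p = a·p₁ + b·p₂ ≈ (-0.588, -0.372, 0.719); φ = arcsin(p_z) ≈ 45.96°, λ = atan2(p_y, p_x) ≈ -147.70°.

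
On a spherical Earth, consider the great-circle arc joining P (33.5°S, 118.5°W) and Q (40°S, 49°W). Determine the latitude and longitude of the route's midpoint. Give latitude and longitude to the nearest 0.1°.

≈ (42.3°S, 85.4°W)

Convert each endpoint to a unit vector on the sphere (x = cos φ cos λ, y = cos φ sin λ, z = sin φ).
The central angle between the endpoints is δ = arccos(p₁·p₂) ≈ 0.954 rad (54.7°).
Interpolate at f = 1/2 with slerp weights a = sin((1−f)δ)/sin δ ≈ 0.563, b = sin(fδ)/sin δ ≈ 0.563.
p = a·p₁ + b·p₂ ≈ (0.059, -0.738, -0.672); φ = arcsin(p_z) ≈ -42.25°, λ = atan2(p_y, p_x) ≈ -85.43°.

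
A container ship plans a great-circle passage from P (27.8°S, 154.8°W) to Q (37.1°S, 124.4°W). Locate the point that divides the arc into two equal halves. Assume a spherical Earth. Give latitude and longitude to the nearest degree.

Write both endpoints as unit vectors p₁, p₂ with components (cos φ cos λ, cos φ sin λ, sin φ).
The central angle between the endpoints is δ = arccos(p₁·p₂) ≈ 0.474 rad (27.1°).
Interpolate at f = 1/2 with slerp weights a = sin((1−f)δ)/sin δ ≈ 0.514, b = sin(fδ)/sin δ ≈ 0.514.
p = a·p₁ + b·p₂ ≈ (-0.643, -0.532, -0.550); φ = arcsin(p_z) ≈ -33.38°, λ = atan2(p_y, p_x) ≈ -140.41°.

≈ (33°S, 140°W)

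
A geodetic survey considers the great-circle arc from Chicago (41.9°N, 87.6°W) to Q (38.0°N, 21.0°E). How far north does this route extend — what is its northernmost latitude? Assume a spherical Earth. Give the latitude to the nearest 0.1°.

The great circle lies in the plane with unit normal n̂ = (p₁ × p₂)/|p₁ × p₂|.
Here n̂_z ≈ +0.570; the vertex latitude is φ_max = arccos|n̂_z| ≈ 55.2°.
Check via Clairaut: cos φ_max = |cos φ₁| · sin C = cos(41.9°)·sin(50.0°) ≈ 0.570, again giving ≈ 55.2°.

≈ 55.2°N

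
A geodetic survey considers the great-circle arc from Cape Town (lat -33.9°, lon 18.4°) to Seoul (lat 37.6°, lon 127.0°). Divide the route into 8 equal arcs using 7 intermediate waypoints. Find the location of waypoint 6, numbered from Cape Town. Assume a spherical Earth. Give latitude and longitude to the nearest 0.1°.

≈ lat 22.8°, lon 95.4°

Write both endpoints as unit vectors p₁, p₂ with components (cos φ cos λ, cos φ sin λ, sin φ).
The central angle between the endpoints is δ = arccos(p₁·p₂) ≈ 2.153 rad (123.4°).
Interpolate at f = 6/8 with slerp weights a = sin((1−f)δ)/sin δ ≈ 0.614, b = sin(fδ)/sin δ ≈ 1.196.
p = a·p₁ + b·p₂ ≈ (-0.087, 0.918, 0.387); φ = arcsin(p_z) ≈ 22.80°, λ = atan2(p_y, p_x) ≈ 95.41°.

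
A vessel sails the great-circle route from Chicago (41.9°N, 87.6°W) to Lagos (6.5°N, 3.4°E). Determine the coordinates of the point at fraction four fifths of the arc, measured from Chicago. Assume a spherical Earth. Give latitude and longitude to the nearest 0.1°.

≈ 17.7°N, 10.0°W

Convert each endpoint to a unit vector on the sphere (x = cos φ cos λ, y = cos φ sin λ, z = sin φ).
The central angle between the endpoints is δ = arccos(p₁·p₂) ≈ 1.508 rad (86.4°).
Interpolate at f = 4/5 with slerp weights a = sin((1−f)δ)/sin δ ≈ 0.298, b = sin(fδ)/sin δ ≈ 0.936.
p = a·p₁ + b·p₂ ≈ (0.938, -0.166, 0.305); φ = arcsin(p_z) ≈ 17.74°, λ = atan2(p_y, p_x) ≈ -10.05°.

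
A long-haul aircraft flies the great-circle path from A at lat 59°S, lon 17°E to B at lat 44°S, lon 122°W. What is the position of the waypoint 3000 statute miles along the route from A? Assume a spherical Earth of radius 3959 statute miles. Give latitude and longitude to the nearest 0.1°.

≈ lat 68.4°S, lon 94.8°W

From cos δ = sin φ₁ sin φ₂ + cos φ₁ cos φ₂ cos Δλ, the central angle is δ ≈ 1.249 rad (71.6°). The total great-circle distance is δ·R ≈ 1.249 × 3959 ≈ 4947 mi, so the target fraction is f = 3000/4947 ≈ 0.606.
Interpolate at f ≈ 0.606 with slerp weights a = sin((1−f)δ)/sin δ ≈ 0.498, b = sin(fδ)/sin δ ≈ 0.724.
p = a·p₁ + b·p₂ ≈ (-0.031, -0.367, -0.930); φ = arcsin(p_z) ≈ -68.39°, λ = atan2(p_y, p_x) ≈ -94.84°.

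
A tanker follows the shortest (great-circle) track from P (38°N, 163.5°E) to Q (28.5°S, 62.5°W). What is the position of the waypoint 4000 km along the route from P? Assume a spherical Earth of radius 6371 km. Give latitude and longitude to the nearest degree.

Write both endpoints as unit vectors p₁, p₂ with components (cos φ cos λ, cos φ sin λ, sin φ).
The central angle between the endpoints is δ = arccos(p₁·p₂) ≈ 2.457 rad (140.8°). The total great-circle distance is δ·R ≈ 2.457 × 6371 ≈ 15655 km, so the target fraction is f = 4000/15655 ≈ 0.256.
Interpolate at f ≈ 0.256 with slerp weights a = sin((1−f)δ)/sin δ ≈ 1.529, b = sin(fδ)/sin δ ≈ 0.929.
p = a·p₁ + b·p₂ ≈ (-0.778, -0.382, 0.498); φ = arcsin(p_z) ≈ 29.88°, λ = atan2(p_y, p_x) ≈ -153.86°.

≈ (30°N, 154°W)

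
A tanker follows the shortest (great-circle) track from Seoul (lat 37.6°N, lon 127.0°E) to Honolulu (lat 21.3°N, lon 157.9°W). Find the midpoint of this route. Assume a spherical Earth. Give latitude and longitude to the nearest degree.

≈ lat 35°N, lon 168°E

Convert each endpoint to a unit vector on the sphere (x = cos φ cos λ, y = cos φ sin λ, z = sin φ).
The central angle between the endpoints is δ = arccos(p₁·p₂) ≈ 1.147 rad (65.7°).
Interpolate at f = 1/2 with slerp weights a = sin((1−f)δ)/sin δ ≈ 0.595, b = sin(fδ)/sin δ ≈ 0.595.
p = a·p₁ + b·p₂ ≈ (-0.798, 0.168, 0.579); φ = arcsin(p_z) ≈ 35.41°, λ = atan2(p_y, p_x) ≈ 168.11°.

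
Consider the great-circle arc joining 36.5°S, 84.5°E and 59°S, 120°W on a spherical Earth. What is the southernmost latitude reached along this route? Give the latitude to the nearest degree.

≈ 80°S

The great circle lies in the plane with unit normal n̂ = (p₁ × p₂)/|p₁ × p₂|.
Here n̂_z ≈ +0.173; the vertex latitude is φ_max = arccos|n̂_z| ≈ 80.0°.
Check via Clairaut: cos φ_max = |cos φ₁| · sin C = cos(36.5°)·sin(167.6°) ≈ 0.173, again giving ≈ 80.0°.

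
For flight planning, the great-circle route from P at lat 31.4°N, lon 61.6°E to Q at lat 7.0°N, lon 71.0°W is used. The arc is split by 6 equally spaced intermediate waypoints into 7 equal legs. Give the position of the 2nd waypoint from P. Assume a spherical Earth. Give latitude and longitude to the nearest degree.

Write both endpoints as unit vectors p₁, p₂ with components (cos φ cos λ, cos φ sin λ, sin φ).
The central angle between the endpoints is δ = arccos(p₁·p₂) ≈ 2.106 rad (120.7°).
Interpolate at f = 2/7 with slerp weights a = sin((1−f)δ)/sin δ ≈ 1.160, b = sin(fδ)/sin δ ≈ 0.658.
p = a·p₁ + b·p₂ ≈ (0.684, 0.253, 0.685); φ = arcsin(p_z) ≈ 43.20°, λ = atan2(p_y, p_x) ≈ 20.34°.

≈ lat 43°N, lon 20°E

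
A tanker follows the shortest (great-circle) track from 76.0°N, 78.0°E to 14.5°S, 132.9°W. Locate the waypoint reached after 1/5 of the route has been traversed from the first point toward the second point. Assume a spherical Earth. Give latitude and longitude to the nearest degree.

≈ 76°N, 168°W

Write both endpoints as unit vectors p₁, p₂ with components (cos φ cos λ, cos φ sin λ, sin φ).
The central angle between the endpoints is δ = arccos(p₁·p₂) ≈ 2.031 rad (116.4°).
Interpolate at f = 1/5 with slerp weights a = sin((1−f)δ)/sin δ ≈ 1.114, b = sin(fδ)/sin δ ≈ 0.441.
p = a·p₁ + b·p₂ ≈ (-0.235, -0.049, 0.971); φ = arcsin(p_z) ≈ 76.14°, λ = atan2(p_y, p_x) ≈ -168.20°.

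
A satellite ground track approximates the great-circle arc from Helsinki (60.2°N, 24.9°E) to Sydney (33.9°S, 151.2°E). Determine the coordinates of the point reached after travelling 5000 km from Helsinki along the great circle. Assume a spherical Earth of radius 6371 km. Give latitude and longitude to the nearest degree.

≈ 44°N, 97°E

Convert each endpoint to a unit vector on the sphere (x = cos φ cos λ, y = cos φ sin λ, z = sin φ).
The central angle between the endpoints is δ = arccos(p₁·p₂) ≈ 2.386 rad (136.7°). The total great-circle distance is δ·R ≈ 2.386 × 6371 ≈ 15204 km, so the target fraction is f = 5000/15204 ≈ 0.329.
Interpolate at f ≈ 0.329 with slerp weights a = sin((1−f)δ)/sin δ ≈ 1.458, b = sin(fδ)/sin δ ≈ 1.031.
p = a·p₁ + b·p₂ ≈ (-0.093, 0.717, 0.690); φ = arcsin(p_z) ≈ 43.66°, λ = atan2(p_y, p_x) ≈ 97.35°.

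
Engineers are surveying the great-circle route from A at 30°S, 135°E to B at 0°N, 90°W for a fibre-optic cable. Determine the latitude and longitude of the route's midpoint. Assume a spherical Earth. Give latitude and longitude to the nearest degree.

≈ 35°S, 148°W

Write both endpoints as unit vectors p₁, p₂ with components (cos φ cos λ, cos φ sin λ, sin φ).
The central angle between the endpoints is δ = arccos(p₁·p₂) ≈ 2.230 rad (127.8°).
Interpolate at f = 1/2 with slerp weights a = sin((1−f)δ)/sin δ ≈ 1.136, b = sin(fδ)/sin δ ≈ 1.136.
p = a·p₁ + b·p₂ ≈ (-0.695, -0.440, -0.568); φ = arcsin(p_z) ≈ -34.60°, λ = atan2(p_y, p_x) ≈ -147.67°.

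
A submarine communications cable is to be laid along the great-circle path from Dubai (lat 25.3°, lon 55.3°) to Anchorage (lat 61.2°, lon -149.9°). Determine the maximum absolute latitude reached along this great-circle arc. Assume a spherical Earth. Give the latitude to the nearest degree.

The great circle lies in the plane with unit normal n̂ = (p₁ × p₂)/|p₁ × p₂|.
Here n̂_z ≈ +0.185; the vertex latitude is φ_max = arccos|n̂_z| ≈ 79.3°.

≈ 79°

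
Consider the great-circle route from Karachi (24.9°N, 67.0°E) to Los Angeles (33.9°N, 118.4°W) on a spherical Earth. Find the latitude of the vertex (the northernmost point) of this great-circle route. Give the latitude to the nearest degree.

The great circle lies in the plane with unit normal n̂ = (p₁ × p₂)/|p₁ × p₂|.
Here n̂_z ≈ +0.083; the vertex latitude is φ_max = arccos|n̂_z| ≈ 85.3°.

≈ 85°N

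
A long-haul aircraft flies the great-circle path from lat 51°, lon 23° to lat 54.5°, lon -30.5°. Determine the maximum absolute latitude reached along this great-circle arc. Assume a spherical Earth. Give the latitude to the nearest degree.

The great circle lies in the plane with unit normal n̂ = (p₁ × p₂)/|p₁ × p₂|.
Here n̂_z ≈ -0.558; the vertex latitude is φ_max = arccos|n̂_z| ≈ 56.1°.

≈ 56°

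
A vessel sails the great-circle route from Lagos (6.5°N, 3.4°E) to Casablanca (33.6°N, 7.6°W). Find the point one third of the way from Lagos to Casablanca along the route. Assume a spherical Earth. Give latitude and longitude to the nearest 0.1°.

The haversine formula gives a central angle δ ≈ 0.505 rad (29.0°) between the endpoints.
Interpolate at f = 1/3 with slerp weights a = sin((1−f)δ)/sin δ ≈ 0.683, b = sin(fδ)/sin δ ≈ 0.346.
p = a·p₁ + b·p₂ ≈ (0.963, 0.002, 0.269); φ = arcsin(p_z) ≈ 15.60°, λ = atan2(p_y, p_x) ≈ 0.12°.

≈ 15.6°N, 0.1°E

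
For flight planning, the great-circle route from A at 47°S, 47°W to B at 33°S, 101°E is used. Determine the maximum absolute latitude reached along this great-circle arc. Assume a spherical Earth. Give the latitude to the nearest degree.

The great circle lies in the plane with unit normal n̂ = (p₁ × p₂)/|p₁ × p₂|.
Here n̂_z ≈ +0.304; the vertex latitude is φ_max = arccos|n̂_z| ≈ 72.3°.
Check via Clairaut: cos φ_max = |cos φ₁| · sin C = cos(47.0°)·sin(153.5°) ≈ 0.304, again giving ≈ 72.3°.

≈ 72°S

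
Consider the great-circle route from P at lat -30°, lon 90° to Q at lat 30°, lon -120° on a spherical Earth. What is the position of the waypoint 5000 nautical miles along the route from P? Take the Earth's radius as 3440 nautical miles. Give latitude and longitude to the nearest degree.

Write both endpoints as unit vectors p₁, p₂ with components (cos φ cos λ, cos φ sin λ, sin φ).
The central angle between the endpoints is δ = arccos(p₁·p₂) ≈ 2.689 rad (154.1°). The total great-circle distance is δ·R ≈ 2.689 × 3440 ≈ 9252 nmi, so the target fraction is f = 5000/9252 ≈ 0.540.
Interpolate at f ≈ 0.540 with slerp weights a = sin((1−f)δ)/sin δ ≈ 2.162, b = sin(fδ)/sin δ ≈ 2.273.
p = a·p₁ + b·p₂ ≈ (-0.984, 0.167, 0.056); φ = arcsin(p_z) ≈ 3.19°, λ = atan2(p_y, p_x) ≈ 170.35°.

≈ lat 3°, lon 170°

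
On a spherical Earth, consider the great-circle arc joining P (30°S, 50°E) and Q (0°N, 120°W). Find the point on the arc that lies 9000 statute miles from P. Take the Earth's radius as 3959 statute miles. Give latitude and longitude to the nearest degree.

From cos δ = sin φ₁ sin φ₂ + cos φ₁ cos φ₂ cos Δλ, the central angle is δ ≈ 2.592 rad (148.5°). The total great-circle distance is δ·R ≈ 2.592 × 3959 ≈ 10263 mi, so the target fraction is f = 9000/10263 ≈ 0.877.
Interpolate at f ≈ 0.877 with slerp weights a = sin((1−f)δ)/sin δ ≈ 0.601, b = sin(fδ)/sin δ ≈ 1.462.
p = a·p₁ + b·p₂ ≈ (-0.397, -0.868, -0.300); φ = arcsin(p_z) ≈ -17.47°, λ = atan2(p_y, p_x) ≈ -114.57°.

≈ (17°S, 115°W)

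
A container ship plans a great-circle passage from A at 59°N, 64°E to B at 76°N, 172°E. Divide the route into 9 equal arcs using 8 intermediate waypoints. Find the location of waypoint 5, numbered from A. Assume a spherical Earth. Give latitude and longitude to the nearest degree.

The haversine formula gives a central angle δ ≈ 0.655 rad (37.5°) between the endpoints.
Interpolate at f = 5/9 with slerp weights a = sin((1−f)δ)/sin δ ≈ 0.471, b = sin(fδ)/sin δ ≈ 0.584.
p = a·p₁ + b·p₂ ≈ (-0.034, 0.238, 0.971); φ = arcsin(p_z) ≈ 76.11°, λ = atan2(p_y, p_x) ≈ 98.04°.

≈ 76°N, 98°E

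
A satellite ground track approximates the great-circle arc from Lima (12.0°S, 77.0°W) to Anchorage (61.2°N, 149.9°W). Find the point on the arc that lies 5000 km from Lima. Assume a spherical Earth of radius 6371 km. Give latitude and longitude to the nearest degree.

≈ 28°N, 99°W

The haversine formula gives a central angle δ ≈ 1.614 rad (92.5°) between the endpoints. The total great-circle distance is δ·R ≈ 1.614 × 6371 ≈ 10286 km, so the target fraction is f = 5000/10286 ≈ 0.486.
Interpolate at f ≈ 0.486 with slerp weights a = sin((1−f)δ)/sin δ ≈ 0.738, b = sin(fδ)/sin δ ≈ 0.707.
p = a·p₁ + b·p₂ ≈ (-0.132, -0.875, 0.466); φ = arcsin(p_z) ≈ 27.80°, λ = atan2(p_y, p_x) ≈ -98.60°.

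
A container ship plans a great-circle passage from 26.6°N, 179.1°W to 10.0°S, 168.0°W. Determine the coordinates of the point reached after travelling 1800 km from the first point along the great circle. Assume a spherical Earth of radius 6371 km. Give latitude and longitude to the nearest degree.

The haversine formula gives a central angle δ ≈ 0.666 rad (38.2°) between the endpoints. The total great-circle distance is δ·R ≈ 0.666 × 6371 ≈ 4243 km, so the target fraction is f = 1800/4243 ≈ 0.424.
Interpolate at f ≈ 0.424 with slerp weights a = sin((1−f)δ)/sin δ ≈ 0.606, b = sin(fδ)/sin δ ≈ 0.451.
p = a·p₁ + b·p₂ ≈ (-0.976, -0.101, 0.193); φ = arcsin(p_z) ≈ 11.11°, λ = atan2(p_y, p_x) ≈ -174.10°.

≈ 11°N, 174°W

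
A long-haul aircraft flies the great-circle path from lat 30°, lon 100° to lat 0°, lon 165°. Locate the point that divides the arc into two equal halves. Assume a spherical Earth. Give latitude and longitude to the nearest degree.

≈ lat 18°, lon 135°

From cos δ = sin φ₁ sin φ₂ + cos φ₁ cos φ₂ cos Δλ, the central angle is δ ≈ 1.196 rad (68.5°).
Interpolate at f = 1/2 with slerp weights a = sin((1−f)δ)/sin δ ≈ 0.605, b = sin(fδ)/sin δ ≈ 0.605.
p = a·p₁ + b·p₂ ≈ (-0.675, 0.673, 0.303); φ = arcsin(p_z) ≈ 17.61°, λ = atan2(p_y, p_x) ≈ 135.12°.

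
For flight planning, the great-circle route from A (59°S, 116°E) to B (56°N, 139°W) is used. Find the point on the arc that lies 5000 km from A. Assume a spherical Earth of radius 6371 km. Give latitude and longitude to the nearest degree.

≈ (25°S, 159°E)

The haversine formula gives a central angle δ ≈ 2.474 rad (141.7°) between the endpoints. The total great-circle distance is δ·R ≈ 2.474 × 6371 ≈ 15760 km, so the target fraction is f = 5000/15760 ≈ 0.317.
Interpolate at f ≈ 0.317 with slerp weights a = sin((1−f)δ)/sin δ ≈ 1.604, b = sin(fδ)/sin δ ≈ 1.141.
p = a·p₁ + b·p₂ ≈ (-0.844, 0.324, -0.428); φ = arcsin(p_z) ≈ -25.37°, λ = atan2(p_y, p_x) ≈ 159.01°.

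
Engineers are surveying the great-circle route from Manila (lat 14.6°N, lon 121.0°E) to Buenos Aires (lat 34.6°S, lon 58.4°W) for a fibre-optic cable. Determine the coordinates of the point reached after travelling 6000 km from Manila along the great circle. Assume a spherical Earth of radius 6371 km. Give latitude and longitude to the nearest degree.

Write both endpoints as unit vectors p₁, p₂ with components (cos φ cos λ, cos φ sin λ, sin φ).
The central angle between the endpoints is δ = arccos(p₁·p₂) ≈ 2.792 rad (160.0°). The total great-circle distance is δ·R ≈ 2.792 × 6371 ≈ 17790 km, so the target fraction is f = 6000/17790 ≈ 0.337.
Interpolate at f ≈ 0.337 with slerp weights a = sin((1−f)δ)/sin δ ≈ 2.809, b = sin(fδ)/sin δ ≈ 2.363.
p = a·p₁ + b·p₂ ≈ (-0.381, 0.673, -0.634); φ = arcsin(p_z) ≈ -39.34°, λ = atan2(p_y, p_x) ≈ 119.49°.

≈ lat 39°S, lon 119°E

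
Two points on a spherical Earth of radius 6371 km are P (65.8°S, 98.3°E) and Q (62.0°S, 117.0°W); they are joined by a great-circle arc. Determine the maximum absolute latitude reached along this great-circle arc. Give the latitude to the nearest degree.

The great circle lies in the plane with unit normal n̂ = (p₁ × p₂)/|p₁ × p₂|.
Here n̂_z ≈ +0.146; the vertex latitude is φ_max = arccos|n̂_z| ≈ 81.6°.

≈ 82°S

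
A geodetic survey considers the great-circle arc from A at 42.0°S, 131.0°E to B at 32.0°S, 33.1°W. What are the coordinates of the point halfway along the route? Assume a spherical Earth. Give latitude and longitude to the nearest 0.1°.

Write both endpoints as unit vectors p₁, p₂ with components (cos φ cos λ, cos φ sin λ, sin φ).
The central angle between the endpoints is δ = arccos(p₁·p₂) ≈ 1.825 rad (104.6°).
Interpolate at f = 1/2 with slerp weights a = sin((1−f)δ)/sin δ ≈ 0.817, b = sin(fδ)/sin δ ≈ 0.817.
p = a·p₁ + b·p₂ ≈ (0.182, 0.080, -0.980); φ = arcsin(p_z) ≈ -78.53°, λ = atan2(p_y, p_x) ≈ 23.68°.

≈ 78.5°S, 23.7°E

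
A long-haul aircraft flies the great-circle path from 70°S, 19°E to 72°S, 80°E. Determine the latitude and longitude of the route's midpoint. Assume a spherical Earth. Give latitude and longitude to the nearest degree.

≈ 73°S, 48°E

Write both endpoints as unit vectors p₁, p₂ with components (cos φ cos λ, cos φ sin λ, sin φ).
The central angle between the endpoints is δ = arccos(p₁·p₂) ≈ 0.333 rad (19.1°).
Interpolate at f = 1/2 with slerp weights a = sin((1−f)δ)/sin δ ≈ 0.507, b = sin(fδ)/sin δ ≈ 0.507.
p = a·p₁ + b·p₂ ≈ (0.191, 0.211, -0.959); φ = arcsin(p_z) ≈ -73.47°, λ = atan2(p_y, p_x) ≈ 47.79°.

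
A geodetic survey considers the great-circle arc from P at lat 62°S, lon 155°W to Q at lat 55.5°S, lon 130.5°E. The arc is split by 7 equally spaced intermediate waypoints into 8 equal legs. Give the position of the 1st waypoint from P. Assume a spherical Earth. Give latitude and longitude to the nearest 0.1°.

≈ lat 63.6°S, lon 164.5°W

Convert each endpoint to a unit vector on the sphere (x = cos φ cos λ, y = cos φ sin λ, z = sin φ).
The central angle between the endpoints is δ = arccos(p₁·p₂) ≈ 0.646 rad (37.0°).
Interpolate at f = 1/8 with slerp weights a = sin((1−f)δ)/sin δ ≈ 0.890, b = sin(fδ)/sin δ ≈ 0.134.
p = a·p₁ + b·p₂ ≈ (-0.428, -0.119, -0.896); φ = arcsin(p_z) ≈ -63.64°, λ = atan2(p_y, p_x) ≈ -164.48°.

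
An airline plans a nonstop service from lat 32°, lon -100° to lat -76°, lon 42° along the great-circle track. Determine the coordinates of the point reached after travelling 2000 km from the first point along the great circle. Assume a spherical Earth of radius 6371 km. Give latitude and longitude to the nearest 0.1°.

≈ lat 14.3°, lon -96.3°

Write both endpoints as unit vectors p₁, p₂ with components (cos φ cos λ, cos φ sin λ, sin φ).
The central angle between the endpoints is δ = arccos(p₁·p₂) ≈ 2.313 rad (132.5°). The total great-circle distance is δ·R ≈ 2.313 × 6371 ≈ 14736 km, so the target fraction is f = 2000/14736 ≈ 0.136.
Interpolate at f ≈ 0.136 with slerp weights a = sin((1−f)δ)/sin δ ≈ 1.234, b = sin(fδ)/sin δ ≈ 0.419.
p = a·p₁ + b·p₂ ≈ (-0.106, -0.963, 0.248); φ = arcsin(p_z) ≈ 14.33°, λ = atan2(p_y, p_x) ≈ -96.31°.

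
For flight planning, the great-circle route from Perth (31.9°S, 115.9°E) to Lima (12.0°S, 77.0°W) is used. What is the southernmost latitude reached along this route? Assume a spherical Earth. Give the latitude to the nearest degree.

The great circle lies in the plane with unit normal n̂ = (p₁ × p₂)/|p₁ × p₂|.
Here n̂_z ≈ +0.259; the vertex latitude is φ_max = arccos|n̂_z| ≈ 75.0°.
Check via Clairaut: cos φ_max = |cos φ₁| · sin C = cos(31.9°)·sin(162.2°) ≈ 0.259, again giving ≈ 75.0°.

≈ 75°S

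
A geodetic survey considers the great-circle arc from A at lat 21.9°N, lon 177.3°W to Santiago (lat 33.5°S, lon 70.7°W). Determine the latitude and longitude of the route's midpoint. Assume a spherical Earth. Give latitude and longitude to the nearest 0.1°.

From cos δ = sin φ₁ sin φ₂ + cos φ₁ cos φ₂ cos Δλ, the central angle is δ ≈ 2.012 rad (115.3°).
Interpolate at f = 1/2 with slerp weights a = sin((1−f)δ)/sin δ ≈ 0.934, b = sin(fδ)/sin δ ≈ 0.934.
p = a·p₁ + b·p₂ ≈ (-0.608, -0.776, -0.167); φ = arcsin(p_z) ≈ -9.62°, λ = atan2(p_y, p_x) ≈ -128.09°.

≈ lat 9.6°S, lon 128.1°W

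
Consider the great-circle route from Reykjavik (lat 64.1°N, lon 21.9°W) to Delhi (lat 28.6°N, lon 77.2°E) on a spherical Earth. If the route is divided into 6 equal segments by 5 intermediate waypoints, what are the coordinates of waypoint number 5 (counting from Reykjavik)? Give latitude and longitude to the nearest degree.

≈ lat 39°N, lon 70°E

Write both endpoints as unit vectors p₁, p₂ with components (cos φ cos λ, cos φ sin λ, sin φ).
The central angle between the endpoints is δ = arccos(p₁·p₂) ≈ 1.192 rad (68.3°).
Interpolate at f = 5/6 with slerp weights a = sin((1−f)δ)/sin δ ≈ 0.212, b = sin(fδ)/sin δ ≈ 0.902.
p = a·p₁ + b·p₂ ≈ (0.261, 0.737, 0.623); φ = arcsin(p_z) ≈ 38.52°, λ = atan2(p_y, p_x) ≈ 70.48°.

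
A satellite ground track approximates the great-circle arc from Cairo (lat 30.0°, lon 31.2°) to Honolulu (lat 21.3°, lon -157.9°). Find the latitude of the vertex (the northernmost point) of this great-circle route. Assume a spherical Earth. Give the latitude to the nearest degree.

≈ 81°

The great circle lies in the plane with unit normal n̂ = (p₁ × p₂)/|p₁ × p₂|.
Here n̂_z ≈ +0.162; the vertex latitude is φ_max = arccos|n̂_z| ≈ 80.7°.
Check via Clairaut: cos φ_max = |cos φ₁| · sin C = cos(30.0°)·sin(10.8°) ≈ 0.162, again giving ≈ 80.7°.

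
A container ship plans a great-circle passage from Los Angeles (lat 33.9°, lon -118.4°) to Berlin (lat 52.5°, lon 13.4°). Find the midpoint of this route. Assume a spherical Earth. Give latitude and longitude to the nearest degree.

≈ lat 65°, lon -71°

From cos δ = sin φ₁ sin φ₂ + cos φ₁ cos φ₂ cos Δλ, the central angle is δ ≈ 1.465 rad (83.9°).
Interpolate at f = 1/2 with slerp weights a = sin((1−f)δ)/sin δ ≈ 0.672, b = sin(fδ)/sin δ ≈ 0.672.
p = a·p₁ + b·p₂ ≈ (0.133, -0.396, 0.909); φ = arcsin(p_z) ≈ 65.31°, λ = atan2(p_y, p_x) ≈ -71.47°.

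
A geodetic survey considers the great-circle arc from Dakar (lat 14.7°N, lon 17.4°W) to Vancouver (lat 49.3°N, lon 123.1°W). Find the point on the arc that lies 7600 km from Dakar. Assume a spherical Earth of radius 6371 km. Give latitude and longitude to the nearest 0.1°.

Convert each endpoint to a unit vector on the sphere (x = cos φ cos λ, y = cos φ sin λ, z = sin φ).
The central angle between the endpoints is δ = arccos(p₁·p₂) ≈ 1.549 rad (88.8°). The total great-circle distance is δ·R ≈ 1.549 × 6371 ≈ 9869 km, so the target fraction is f = 7600/9869 ≈ 0.770.
Interpolate at f ≈ 0.770 with slerp weights a = sin((1−f)δ)/sin δ ≈ 0.349, b = sin(fδ)/sin δ ≈ 0.930.
p = a·p₁ + b·p₂ ≈ (-0.009, -0.609, 0.793); φ = arcsin(p_z) ≈ 52.50°, λ = atan2(p_y, p_x) ≈ -90.86°.

≈ lat 52.5°N, lon 90.9°W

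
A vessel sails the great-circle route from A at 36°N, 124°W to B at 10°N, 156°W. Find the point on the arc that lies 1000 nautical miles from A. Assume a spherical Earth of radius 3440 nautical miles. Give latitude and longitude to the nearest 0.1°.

≈ 25.7°N, 139.3°W

From cos δ = sin φ₁ sin φ₂ + cos φ₁ cos φ₂ cos Δλ, the central angle is δ ≈ 0.680 rad (38.9°). The total great-circle distance is δ·R ≈ 0.680 × 3440 ≈ 2338 nmi, so the target fraction is f = 1000/2338 ≈ 0.428.
Interpolate at f ≈ 0.428 with slerp weights a = sin((1−f)δ)/sin δ ≈ 0.603, b = sin(fδ)/sin δ ≈ 0.456.
p = a·p₁ + b·p₂ ≈ (-0.683, -0.587, 0.434); φ = arcsin(p_z) ≈ 25.71°, λ = atan2(p_y, p_x) ≈ -139.31°.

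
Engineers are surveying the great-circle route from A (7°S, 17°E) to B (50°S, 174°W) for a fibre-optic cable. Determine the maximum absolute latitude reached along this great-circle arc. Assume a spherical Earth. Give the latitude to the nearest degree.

The great circle lies in the plane with unit normal n̂ = (p₁ × p₂)/|p₁ × p₂|.
Here n̂_z ≈ +0.144; the vertex latitude is φ_max = arccos|n̂_z| ≈ 81.7°.

≈ 82°S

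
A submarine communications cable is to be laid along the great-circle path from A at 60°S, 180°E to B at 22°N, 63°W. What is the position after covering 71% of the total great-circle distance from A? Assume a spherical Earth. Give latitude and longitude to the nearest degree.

≈ 9°S, 81°W

The haversine formula gives a central angle δ ≈ 2.135 rad (122.3°) between the endpoints.
Interpolate at f = 0.71 with slerp weights a = sin((1−f)δ)/sin δ ≈ 0.687, b = sin(fδ)/sin δ ≈ 1.182.
p = a·p₁ + b·p₂ ≈ (0.154, -0.976, -0.152); φ = arcsin(p_z) ≈ -8.75°, λ = atan2(p_y, p_x) ≈ -81.04°.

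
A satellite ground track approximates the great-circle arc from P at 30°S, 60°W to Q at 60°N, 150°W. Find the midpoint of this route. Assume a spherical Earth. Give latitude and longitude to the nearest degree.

From cos δ = sin φ₁ sin φ₂ + cos φ₁ cos φ₂ cos Δλ, the central angle is δ ≈ 2.019 rad (115.7°).
Interpolate at f = 1/2 with slerp weights a = sin((1−f)δ)/sin δ ≈ 0.939, b = sin(fδ)/sin δ ≈ 0.939.
p = a·p₁ + b·p₂ ≈ (0.000, -0.939, 0.344); φ = arcsin(p_z) ≈ 20.10°, λ = atan2(p_y, p_x) ≈ -90.00°.

≈ 20°N, 90°W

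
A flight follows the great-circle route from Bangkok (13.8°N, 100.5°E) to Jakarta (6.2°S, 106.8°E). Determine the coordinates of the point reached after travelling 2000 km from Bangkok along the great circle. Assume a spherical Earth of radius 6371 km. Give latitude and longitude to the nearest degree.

Convert each endpoint to a unit vector on the sphere (x = cos φ cos λ, y = cos φ sin λ, z = sin φ).
The central angle between the endpoints is δ = arccos(p₁·p₂) ≈ 0.366 rad (21.0°). The total great-circle distance is δ·R ≈ 0.366 × 6371 ≈ 2330 km, so the target fraction is f = 2000/2330 ≈ 0.858.
Interpolate at f ≈ 0.858 with slerp weights a = sin((1−f)δ)/sin δ ≈ 0.145, b = sin(fδ)/sin δ ≈ 0.863.
p = a·p₁ + b·p₂ ≈ (-0.274, 0.960, -0.059); φ = arcsin(p_z) ≈ -3.37°, λ = atan2(p_y, p_x) ≈ 105.91°.

≈ 3°S, 106°E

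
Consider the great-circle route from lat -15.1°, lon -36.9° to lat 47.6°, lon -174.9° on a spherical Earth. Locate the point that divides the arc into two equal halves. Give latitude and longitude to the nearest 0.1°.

≈ lat 36.4°, lon -81.1°

The haversine formula gives a central angle δ ≈ 2.313 rad (132.5°) between the endpoints.
Interpolate at f = 1/2 with slerp weights a = sin((1−f)δ)/sin δ ≈ 1.243, b = sin(fδ)/sin δ ≈ 1.243.
p = a·p₁ + b·p₂ ≈ (0.125, -0.795, 0.594); φ = arcsin(p_z) ≈ 36.43°, λ = atan2(p_y, p_x) ≈ -81.08°.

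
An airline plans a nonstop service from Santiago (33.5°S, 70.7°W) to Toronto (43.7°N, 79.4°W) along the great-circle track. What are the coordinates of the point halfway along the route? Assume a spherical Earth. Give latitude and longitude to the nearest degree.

The haversine formula gives a central angle δ ≈ 1.355 rad (77.6°) between the endpoints.
Interpolate at f = 1/2 with slerp weights a = sin((1−f)δ)/sin δ ≈ 0.642, b = sin(fδ)/sin δ ≈ 0.642.
p = a·p₁ + b·p₂ ≈ (0.262, -0.961, 0.089); φ = arcsin(p_z) ≈ 5.11°, λ = atan2(p_y, p_x) ≈ -74.74°.

≈ (5°N, 75°W)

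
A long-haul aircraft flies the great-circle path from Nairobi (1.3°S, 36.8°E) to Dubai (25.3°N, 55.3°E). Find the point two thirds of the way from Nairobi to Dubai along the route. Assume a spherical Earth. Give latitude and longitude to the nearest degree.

Write both endpoints as unit vectors p₁, p₂ with components (cos φ cos λ, cos φ sin λ, sin φ).
The central angle between the endpoints is δ = arccos(p₁·p₂) ≈ 0.560 rad (32.1°).
Interpolate at f = 2/3 with slerp weights a = sin((1−f)δ)/sin δ ≈ 0.349, b = sin(fδ)/sin δ ≈ 0.687.
p = a·p₁ + b·p₂ ≈ (0.633, 0.720, 0.285); φ = arcsin(p_z) ≈ 16.59°, λ = atan2(p_y, p_x) ≈ 48.66°.

≈ 17°N, 49°E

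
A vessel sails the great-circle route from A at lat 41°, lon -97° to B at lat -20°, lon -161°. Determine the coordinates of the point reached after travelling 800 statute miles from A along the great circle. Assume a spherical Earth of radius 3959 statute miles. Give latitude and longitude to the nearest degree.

≈ lat 34°, lon -109°

The haversine formula gives a central angle δ ≈ 1.484 rad (85.0°) between the endpoints. The total great-circle distance is δ·R ≈ 1.484 × 3959 ≈ 5876 mi, so the target fraction is f = 800/5876 ≈ 0.136.
Interpolate at f ≈ 0.136 with slerp weights a = sin((1−f)δ)/sin δ ≈ 0.962, b = sin(fδ)/sin δ ≈ 0.201.
p = a·p₁ + b·p₂ ≈ (-0.267, -0.782, 0.562); φ = arcsin(p_z) ≈ 34.22°, λ = atan2(p_y, p_x) ≈ -108.87°.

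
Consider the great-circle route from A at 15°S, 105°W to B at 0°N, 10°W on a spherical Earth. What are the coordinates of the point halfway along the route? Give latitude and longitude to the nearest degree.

≈ 11°S, 56°W

Convert each endpoint to a unit vector on the sphere (x = cos φ cos λ, y = cos φ sin λ, z = sin φ).
The central angle between the endpoints is δ = arccos(p₁·p₂) ≈ 1.655 rad (94.8°).
Interpolate at f = 1/2 with slerp weights a = sin((1−f)δ)/sin δ ≈ 0.739, b = sin(fδ)/sin δ ≈ 0.739.
p = a·p₁ + b·p₂ ≈ (0.543, -0.818, -0.191); φ = arcsin(p_z) ≈ -11.03°, λ = atan2(p_y, p_x) ≈ -56.42°.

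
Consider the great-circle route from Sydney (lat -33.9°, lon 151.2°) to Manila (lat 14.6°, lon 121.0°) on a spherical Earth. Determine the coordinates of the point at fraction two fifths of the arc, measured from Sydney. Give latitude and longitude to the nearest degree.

Write both endpoints as unit vectors p₁, p₂ with components (cos φ cos λ, cos φ sin λ, sin φ).
The central angle between the endpoints is δ = arccos(p₁·p₂) ≈ 0.984 rad (56.4°).
Interpolate at f = 2/5 with slerp weights a = sin((1−f)δ)/sin δ ≈ 0.669, b = sin(fδ)/sin δ ≈ 0.461.
p = a·p₁ + b·p₂ ≈ (-0.716, 0.649, -0.257); φ = arcsin(p_z) ≈ -14.88°, λ = atan2(p_y, p_x) ≈ 137.79°.

≈ lat -15°, lon 138°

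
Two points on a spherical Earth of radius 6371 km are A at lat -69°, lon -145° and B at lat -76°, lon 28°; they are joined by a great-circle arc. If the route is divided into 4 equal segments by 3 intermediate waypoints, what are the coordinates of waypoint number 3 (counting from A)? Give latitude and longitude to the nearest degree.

Convert each endpoint to a unit vector on the sphere (x = cos φ cos λ, y = cos φ sin λ, z = sin φ).
The central angle between the endpoints is δ = arccos(p₁·p₂) ≈ 0.610 rad (34.9°).
Interpolate at f = 3/4 with slerp weights a = sin((1−f)δ)/sin δ ≈ 0.265, b = sin(fδ)/sin δ ≈ 0.771.
p = a·p₁ + b·p₂ ≈ (0.087, 0.033, -0.996); φ = arcsin(p_z) ≈ -84.67°, λ = atan2(p_y, p_x) ≈ 20.84°.

≈ lat -85°, lon 21°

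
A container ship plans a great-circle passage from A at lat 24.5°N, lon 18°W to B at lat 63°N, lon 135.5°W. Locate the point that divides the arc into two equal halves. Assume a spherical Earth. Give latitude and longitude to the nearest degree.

≈ lat 58°N, lon 48°W

Convert each endpoint to a unit vector on the sphere (x = cos φ cos λ, y = cos φ sin λ, z = sin φ).
The central angle between the endpoints is δ = arccos(p₁·p₂) ≈ 1.391 rad (79.7°).
Interpolate at f = 1/2 with slerp weights a = sin((1−f)δ)/sin δ ≈ 0.651, b = sin(fδ)/sin δ ≈ 0.651.
p = a·p₁ + b·p₂ ≈ (0.353, -0.390, 0.850); φ = arcsin(p_z) ≈ 58.25°, λ = atan2(p_y, p_x) ≈ -47.90°.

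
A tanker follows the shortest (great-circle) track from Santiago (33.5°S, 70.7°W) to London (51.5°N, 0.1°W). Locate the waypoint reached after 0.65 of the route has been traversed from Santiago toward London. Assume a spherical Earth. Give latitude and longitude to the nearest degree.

Convert each endpoint to a unit vector on the sphere (x = cos φ cos λ, y = cos φ sin λ, z = sin φ).
The central angle between the endpoints is δ = arccos(p₁·p₂) ≈ 1.833 rad (105.0°).
Interpolate at f = 0.65 with slerp weights a = sin((1−f)δ)/sin δ ≈ 0.620, b = sin(fδ)/sin δ ≈ 0.962.
p = a·p₁ + b·p₂ ≈ (0.770, -0.489, 0.411); φ = arcsin(p_z) ≈ 24.25°, λ = atan2(p_y, p_x) ≈ -32.42°.

≈ 24°N, 32°W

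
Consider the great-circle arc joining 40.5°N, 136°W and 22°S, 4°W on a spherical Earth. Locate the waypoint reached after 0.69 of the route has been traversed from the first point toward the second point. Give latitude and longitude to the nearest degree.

From cos δ = sin φ₁ sin φ₂ + cos φ₁ cos φ₂ cos Δλ, the central angle is δ ≈ 2.367 rad (135.6°).
Interpolate at f = 0.69 with slerp weights a = sin((1−f)δ)/sin δ ≈ 0.958, b = sin(fδ)/sin δ ≈ 1.428.
p = a·p₁ + b·p₂ ≈ (0.796, -0.598, 0.087); φ = arcsin(p_z) ≈ 5.02°, λ = atan2(p_y, p_x) ≈ -36.92°.

≈ 5°N, 37°W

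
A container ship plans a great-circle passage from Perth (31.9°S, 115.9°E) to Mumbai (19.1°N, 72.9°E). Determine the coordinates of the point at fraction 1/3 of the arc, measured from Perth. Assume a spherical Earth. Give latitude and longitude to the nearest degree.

≈ (16°S, 100°E)

Write both endpoints as unit vectors p₁, p₂ with components (cos φ cos λ, cos φ sin λ, sin φ).
The central angle between the endpoints is δ = arccos(p₁·p₂) ≈ 1.144 rad (65.6°).
Interpolate at f = 1/3 with slerp weights a = sin((1−f)δ)/sin δ ≈ 0.759, b = sin(fδ)/sin δ ≈ 0.409.
p = a·p₁ + b·p₂ ≈ (-0.168, 0.949, -0.267); φ = arcsin(p_z) ≈ -15.50°, λ = atan2(p_y, p_x) ≈ 100.03°.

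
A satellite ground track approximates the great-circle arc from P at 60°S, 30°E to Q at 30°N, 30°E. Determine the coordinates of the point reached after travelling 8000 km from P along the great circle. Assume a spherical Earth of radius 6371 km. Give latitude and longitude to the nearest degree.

≈ 12°N, 30°E

Write both endpoints as unit vectors p₁, p₂ with components (cos φ cos λ, cos φ sin λ, sin φ).
The central angle between the endpoints is δ = arccos(p₁·p₂) ≈ 1.571 rad (90.0°). The total great-circle distance is δ·R ≈ 1.571 × 6371 ≈ 10008 km, so the target fraction is f = 8000/10008 ≈ 0.799.
Interpolate at f ≈ 0.799 with slerp weights a = sin((1−f)δ)/sin δ ≈ 0.310, b = sin(fδ)/sin δ ≈ 0.951.
p = a·p₁ + b·p₂ ≈ (0.847, 0.489, 0.207); φ = arcsin(p_z) ≈ 11.95°, λ = atan2(p_y, p_x) ≈ 30.00°.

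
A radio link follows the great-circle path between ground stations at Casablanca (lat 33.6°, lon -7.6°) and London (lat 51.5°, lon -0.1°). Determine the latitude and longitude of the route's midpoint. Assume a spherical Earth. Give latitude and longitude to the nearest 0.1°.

Write both endpoints as unit vectors p₁, p₂ with components (cos φ cos λ, cos φ sin λ, sin φ).
The central angle between the endpoints is δ = arccos(p₁·p₂) ≈ 0.327 rad (18.7°).
Interpolate at f = 1/2 with slerp weights a = sin((1−f)δ)/sin δ ≈ 0.507, b = sin(fδ)/sin δ ≈ 0.507.
p = a·p₁ + b·p₂ ≈ (0.734, -0.056, 0.677); φ = arcsin(p_z) ≈ 42.61°, λ = atan2(p_y, p_x) ≈ -4.39°.

≈ lat 42.6°, lon -4.4°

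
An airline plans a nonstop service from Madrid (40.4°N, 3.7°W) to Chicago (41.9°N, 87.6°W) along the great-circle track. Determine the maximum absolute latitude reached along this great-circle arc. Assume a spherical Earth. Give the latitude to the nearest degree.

≈ 50°N

The great circle lies in the plane with unit normal n̂ = (p₁ × p₂)/|p₁ × p₂|.
Here n̂_z ≈ -0.648; the vertex latitude is φ_max = arccos|n̂_z| ≈ 49.6°.
Check via Clairaut: cos φ_max = |cos φ₁| · sin C = cos(40.4°)·sin(58.3°) ≈ 0.648, again giving ≈ 49.6°.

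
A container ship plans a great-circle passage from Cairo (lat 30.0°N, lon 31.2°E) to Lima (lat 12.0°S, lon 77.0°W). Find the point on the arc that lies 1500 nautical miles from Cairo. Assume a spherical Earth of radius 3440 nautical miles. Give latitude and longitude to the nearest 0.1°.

≈ lat 26.3°N, lon 3.1°E

Write both endpoints as unit vectors p₁, p₂ with components (cos φ cos λ, cos φ sin λ, sin φ).
The central angle between the endpoints is δ = arccos(p₁·p₂) ≈ 1.948 rad (111.6°). The total great-circle distance is δ·R ≈ 1.948 × 3440 ≈ 6702 nmi, so the target fraction is f = 1500/6702 ≈ 0.224.
Interpolate at f ≈ 0.224 with slerp weights a = sin((1−f)δ)/sin δ ≈ 1.074, b = sin(fδ)/sin δ ≈ 0.454.
p = a·p₁ + b·p₂ ≈ (0.895, 0.049, 0.442); φ = arcsin(p_z) ≈ 26.26°, λ = atan2(p_y, p_x) ≈ 3.12°.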